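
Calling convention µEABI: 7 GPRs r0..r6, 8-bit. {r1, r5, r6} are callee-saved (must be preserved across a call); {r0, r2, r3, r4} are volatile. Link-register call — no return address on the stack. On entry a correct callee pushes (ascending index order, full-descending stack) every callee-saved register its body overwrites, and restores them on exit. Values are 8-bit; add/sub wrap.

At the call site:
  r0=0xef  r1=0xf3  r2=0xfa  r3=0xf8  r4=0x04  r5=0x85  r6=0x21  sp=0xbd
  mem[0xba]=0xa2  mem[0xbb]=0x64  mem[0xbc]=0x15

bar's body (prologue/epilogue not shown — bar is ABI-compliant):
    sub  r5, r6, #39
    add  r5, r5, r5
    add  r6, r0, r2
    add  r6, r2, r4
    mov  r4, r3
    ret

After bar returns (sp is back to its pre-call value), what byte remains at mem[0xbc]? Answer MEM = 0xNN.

MEM = 0x85

prologue: push r5 → mem[0xbc]=0x85, sp=0xbc
prologue: push r6 → mem[0xbb]=0x21, sp=0xbb
body[0] sub  r5, r6, #39 → r5=0xfa
body[1] add  r5, r5, r5 → r5=0xf4
body[2] add  r6, r0, r2 → r6=0xe9
body[3] add  r6, r2, r4 → r6=0xfe
body[4] mov  r4, r3 → r4=0xf8
epilogue: pop r6=0x21, sp=0xbc
epilogue: pop r5=0x85, sp=0xbd
prologue pushed ['r5', 'r6'] at ['0xbc', '0xbb']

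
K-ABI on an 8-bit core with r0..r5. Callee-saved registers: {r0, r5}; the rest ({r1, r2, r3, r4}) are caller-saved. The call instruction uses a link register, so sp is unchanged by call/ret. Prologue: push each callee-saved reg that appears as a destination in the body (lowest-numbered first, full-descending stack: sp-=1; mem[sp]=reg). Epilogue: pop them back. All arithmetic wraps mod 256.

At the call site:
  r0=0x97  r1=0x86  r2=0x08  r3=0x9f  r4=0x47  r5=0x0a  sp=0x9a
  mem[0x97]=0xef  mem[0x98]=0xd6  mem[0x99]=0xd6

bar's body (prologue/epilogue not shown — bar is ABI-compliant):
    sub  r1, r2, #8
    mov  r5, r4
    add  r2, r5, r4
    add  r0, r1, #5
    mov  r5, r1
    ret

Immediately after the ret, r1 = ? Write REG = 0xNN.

prologue: push r0 → mem[0x99]=0x97, sp=0x99
prologue: push r5 → mem[0x98]=0x0a, sp=0x98
body[0] sub  r1, r2, #8 → r1=0x00
body[1] mov  r5, r4 → r5=0x47
body[2] add  r2, r5, r4 → r2=0x8e
body[3] add  r0, r1, #5 → r0=0x05
body[4] mov  r5, r1 → r5=0x00
epilogue: pop r5=0x0a, sp=0x99
epilogue: pop r0=0x97, sp=0x9a
r1 is caller-saved → body value

REG = 0x00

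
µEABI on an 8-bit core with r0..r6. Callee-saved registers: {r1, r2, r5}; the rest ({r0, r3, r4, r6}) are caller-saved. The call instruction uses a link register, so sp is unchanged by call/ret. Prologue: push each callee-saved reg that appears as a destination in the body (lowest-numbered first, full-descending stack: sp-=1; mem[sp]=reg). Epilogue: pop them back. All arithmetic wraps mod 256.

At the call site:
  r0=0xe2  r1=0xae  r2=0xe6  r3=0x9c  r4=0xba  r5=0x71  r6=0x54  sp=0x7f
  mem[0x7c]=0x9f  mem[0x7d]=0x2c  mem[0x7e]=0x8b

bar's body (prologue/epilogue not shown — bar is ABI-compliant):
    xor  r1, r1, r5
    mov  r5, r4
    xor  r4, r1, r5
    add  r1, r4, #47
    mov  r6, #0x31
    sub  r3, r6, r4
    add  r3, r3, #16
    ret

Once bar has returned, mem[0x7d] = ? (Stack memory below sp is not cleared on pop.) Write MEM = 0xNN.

prologue: push r1 → mem[0x7e]=0xae, sp=0x7e
prologue: push r5 → mem[0x7d]=0x71, sp=0x7d
body[0] xor  r1, r1, r5 → r1=0xdf
body[1] mov  r5, r4 → r5=0xba
body[2] xor  r4, r1, r5 → r4=0x65
body[3] add  r1, r4, #47 → r1=0x94
body[4] mov  r6, #0x31 → r6=0x31
body[5] sub  r3, r6, r4 → r3=0xcc
body[6] add  r3, r3, #16 → r3=0xdc
epilogue: pop r5=0x71, sp=0x7e
epilogue: pop r1=0xae, sp=0x7f
prologue pushed ['r1', 'r5'] at ['0x7e', '0x7d']

MEM = 0x71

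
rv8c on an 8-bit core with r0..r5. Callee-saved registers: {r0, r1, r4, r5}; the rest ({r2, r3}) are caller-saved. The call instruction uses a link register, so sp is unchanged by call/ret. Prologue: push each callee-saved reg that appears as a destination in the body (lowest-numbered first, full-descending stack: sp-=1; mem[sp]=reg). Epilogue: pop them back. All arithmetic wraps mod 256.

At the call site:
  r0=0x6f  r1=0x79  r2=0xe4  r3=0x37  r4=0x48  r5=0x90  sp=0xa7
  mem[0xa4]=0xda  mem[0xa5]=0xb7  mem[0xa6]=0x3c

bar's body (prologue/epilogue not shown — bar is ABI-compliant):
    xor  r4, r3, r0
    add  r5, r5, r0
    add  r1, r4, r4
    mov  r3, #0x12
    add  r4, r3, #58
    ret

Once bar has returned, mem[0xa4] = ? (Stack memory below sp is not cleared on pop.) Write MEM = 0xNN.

prologue: push r1 -> mem[0xa6]=0x79, sp=0xa6
prologue: push r4 -> mem[0xa5]=0x48, sp=0xa5
prologue: push r5 -> mem[0xa4]=0x90, sp=0xa4
body[0] xor  r4, r3, r0 -> r4=0x58
body[1] add  r5, r5, r0 -> r5=0xff
body[2] add  r1, r4, r4 -> r1=0xb0
body[3] mov  r3, #0x12 -> r3=0x12
body[4] add  r4, r3, #58 -> r4=0x4c
epilogue: pop r5=0x90, sp=0xa5
epilogue: pop r4=0x48, sp=0xa6
epilogue: pop r1=0x79, sp=0xa7
prologue pushed ['r1', 'r4', 'r5'] at ['0xa6', '0xa5', '0xa4']

MEM = 0x90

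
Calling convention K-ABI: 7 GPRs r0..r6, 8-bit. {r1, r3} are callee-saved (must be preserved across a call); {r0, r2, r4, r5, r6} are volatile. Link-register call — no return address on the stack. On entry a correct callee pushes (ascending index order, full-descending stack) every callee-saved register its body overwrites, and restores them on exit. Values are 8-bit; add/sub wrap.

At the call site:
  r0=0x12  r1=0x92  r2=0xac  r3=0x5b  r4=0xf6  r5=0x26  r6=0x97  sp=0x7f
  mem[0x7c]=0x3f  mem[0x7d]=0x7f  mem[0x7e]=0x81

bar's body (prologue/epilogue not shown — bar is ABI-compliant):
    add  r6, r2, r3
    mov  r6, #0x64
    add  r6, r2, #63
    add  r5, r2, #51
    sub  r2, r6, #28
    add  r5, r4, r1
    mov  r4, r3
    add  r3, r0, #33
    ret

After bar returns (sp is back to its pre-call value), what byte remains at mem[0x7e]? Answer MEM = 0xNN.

prologue: push r3 -> mem[0x7e]=0x5b, sp=0x7e
body[0] add  r6, r2, r3 -> r6=0x07
body[1] mov  r6, #0x64 -> r6=0x64
body[2] add  r6, r2, #63 -> r6=0xeb
body[3] add  r5, r2, #51 -> r5=0xdf
body[4] sub  r2, r6, #28 -> r2=0xcf
body[5] add  r5, r4, r1 -> r5=0x88
body[6] mov  r4, r3 -> r4=0x5b
body[7] add  r3, r0, #33 -> r3=0x33
epilogue: pop r3=0x5b, sp=0x7f
prologue pushed ['r3'] at ['0x7e']

MEM = 0x5b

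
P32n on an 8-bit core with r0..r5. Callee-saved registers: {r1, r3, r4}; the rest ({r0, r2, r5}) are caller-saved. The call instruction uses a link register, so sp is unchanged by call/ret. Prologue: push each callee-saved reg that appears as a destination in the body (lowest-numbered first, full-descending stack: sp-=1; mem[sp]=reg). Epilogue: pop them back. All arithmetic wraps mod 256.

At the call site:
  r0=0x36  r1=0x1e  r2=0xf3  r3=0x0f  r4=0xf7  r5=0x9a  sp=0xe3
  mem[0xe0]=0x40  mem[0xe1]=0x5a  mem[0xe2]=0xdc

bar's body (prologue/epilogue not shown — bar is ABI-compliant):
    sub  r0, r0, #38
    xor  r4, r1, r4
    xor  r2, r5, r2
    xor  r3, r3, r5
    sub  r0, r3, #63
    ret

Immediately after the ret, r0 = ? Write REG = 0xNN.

REG = 0x56

prologue: push r3 -> mem[0xe2]=0x0f, sp=0xe2
prologue: push r4 -> mem[0xe1]=0xf7, sp=0xe1
body[0] sub  r0, r0, #38 -> r0=0x10
body[1] xor  r4, r1, r4 -> r4=0xe9
body[2] xor  r2, r5, r2 -> r2=0x69
body[3] xor  r3, r3, r5 -> r3=0x95
body[4] sub  r0, r3, #63 -> r0=0x56
epilogue: pop r4=0xf7, sp=0xe2
epilogue: pop r3=0x0f, sp=0xe3
r0 is caller-saved -> body value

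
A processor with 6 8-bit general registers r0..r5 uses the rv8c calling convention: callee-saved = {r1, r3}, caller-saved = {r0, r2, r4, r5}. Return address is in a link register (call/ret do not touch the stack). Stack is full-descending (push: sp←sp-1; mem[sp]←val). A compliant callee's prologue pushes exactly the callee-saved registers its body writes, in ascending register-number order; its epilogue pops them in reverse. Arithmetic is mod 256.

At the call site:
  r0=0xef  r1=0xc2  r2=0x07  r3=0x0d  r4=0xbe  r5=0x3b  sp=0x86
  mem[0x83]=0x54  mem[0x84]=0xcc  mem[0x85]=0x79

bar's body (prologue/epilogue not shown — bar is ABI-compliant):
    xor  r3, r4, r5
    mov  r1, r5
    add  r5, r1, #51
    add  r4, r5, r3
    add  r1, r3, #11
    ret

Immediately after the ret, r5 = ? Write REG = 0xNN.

prologue: push r1 → mem[0x85]=0xc2, sp=0x85
prologue: push r3 → mem[0x84]=0x0d, sp=0x84
body[0] xor  r3, r4, r5 → r3=0x85
body[1] mov  r1, r5 → r1=0x3b
body[2] add  r5, r1, #51 → r5=0x6e
body[3] add  r4, r5, r3 → r4=0xf3
body[4] add  r1, r3, #11 → r1=0x90
epilogue: pop r3=0x0d, sp=0x85
epilogue: pop r1=0xc2, sp=0x86
r5 is caller-saved → body value

REG = 0x6e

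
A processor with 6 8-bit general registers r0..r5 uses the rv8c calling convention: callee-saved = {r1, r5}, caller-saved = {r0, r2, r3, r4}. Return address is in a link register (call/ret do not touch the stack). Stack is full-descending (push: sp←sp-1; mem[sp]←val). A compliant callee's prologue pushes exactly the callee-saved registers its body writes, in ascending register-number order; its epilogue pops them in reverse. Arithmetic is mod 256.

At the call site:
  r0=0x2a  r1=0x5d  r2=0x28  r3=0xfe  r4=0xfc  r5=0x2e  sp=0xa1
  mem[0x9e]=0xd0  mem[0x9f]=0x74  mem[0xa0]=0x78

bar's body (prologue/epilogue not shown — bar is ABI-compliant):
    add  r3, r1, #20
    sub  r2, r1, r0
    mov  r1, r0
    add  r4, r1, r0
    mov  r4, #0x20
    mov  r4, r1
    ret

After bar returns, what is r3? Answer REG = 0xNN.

REG = 0x71

prologue: push r1 -> mem[0xa0]=0x5d, sp=0xa0
body[0] add  r3, r1, #20 -> r3=0x71
body[1] sub  r2, r1, r0 -> r2=0x33
body[2] mov  r1, r0 -> r1=0x2a
body[3] add  r4, r1, r0 -> r4=0x54
body[4] mov  r4, #0x20 -> r4=0x20
body[5] mov  r4, r1 -> r4=0x2a
epilogue: pop r1=0x5d, sp=0xa1
r3 is caller-saved -> body value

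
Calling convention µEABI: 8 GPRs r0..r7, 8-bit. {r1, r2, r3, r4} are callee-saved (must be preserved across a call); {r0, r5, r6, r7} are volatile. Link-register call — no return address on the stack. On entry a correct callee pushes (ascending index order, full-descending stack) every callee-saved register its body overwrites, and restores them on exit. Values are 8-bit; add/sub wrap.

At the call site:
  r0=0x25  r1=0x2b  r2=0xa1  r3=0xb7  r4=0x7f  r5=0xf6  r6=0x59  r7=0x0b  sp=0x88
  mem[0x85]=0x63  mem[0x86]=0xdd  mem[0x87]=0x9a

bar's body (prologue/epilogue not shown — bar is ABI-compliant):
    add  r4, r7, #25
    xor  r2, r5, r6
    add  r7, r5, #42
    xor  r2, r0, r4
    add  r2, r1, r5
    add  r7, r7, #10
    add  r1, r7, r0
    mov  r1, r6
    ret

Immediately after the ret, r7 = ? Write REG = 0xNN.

REG = 0x2a

prologue: push r1 -> mem[0x87]=0x2b, sp=0x87
prologue: push r2 -> mem[0x86]=0xa1, sp=0x86
prologue: push r4 -> mem[0x85]=0x7f, sp=0x85
body[0] add  r4, r7, #25 -> r4=0x24
body[1] xor  r2, r5, r6 -> r2=0xaf
body[2] add  r7, r5, #42 -> r7=0x20
body[3] xor  r2, r0, r4 -> r2=0x01
body[4] add  r2, r1, r5 -> r2=0x21
body[5] add  r7, r7, #10 -> r7=0x2a
body[6] add  r1, r7, r0 -> r1=0x4f
body[7] mov  r1, r6 -> r1=0x59
epilogue: pop r4=0x7f, sp=0x86
epilogue: pop r2=0xa1, sp=0x87
epilogue: pop r1=0x2b, sp=0x88
r7 is caller-saved -> body value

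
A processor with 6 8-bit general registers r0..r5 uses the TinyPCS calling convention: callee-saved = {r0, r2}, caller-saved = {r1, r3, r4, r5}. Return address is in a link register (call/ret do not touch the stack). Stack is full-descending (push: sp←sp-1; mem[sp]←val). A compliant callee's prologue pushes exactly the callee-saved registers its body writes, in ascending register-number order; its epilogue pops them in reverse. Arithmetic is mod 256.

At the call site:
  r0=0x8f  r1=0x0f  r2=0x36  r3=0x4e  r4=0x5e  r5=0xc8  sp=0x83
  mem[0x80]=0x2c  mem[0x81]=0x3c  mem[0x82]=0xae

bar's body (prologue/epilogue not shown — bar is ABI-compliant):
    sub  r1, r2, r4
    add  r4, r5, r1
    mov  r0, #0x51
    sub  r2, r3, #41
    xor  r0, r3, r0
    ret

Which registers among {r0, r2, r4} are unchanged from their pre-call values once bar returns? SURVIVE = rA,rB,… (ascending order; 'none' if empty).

SURVIVE = r0,r2

prologue: push r0 → mem[0x82]=0x8f, sp=0x82
prologue: push r2 → mem[0x81]=0x36, sp=0x81
body[0] sub  r1, r2, r4 → r1=0xd8
body[1] add  r4, r5, r1 → r4=0xa0
body[2] mov  r0, #0x51 → r0=0x51
body[3] sub  r2, r3, #41 → r2=0x25
body[4] xor  r0, r3, r0 → r0=0x1f
epilogue: pop r2=0x36, sp=0x82
epilogue: pop r0=0x8f, sp=0x83
r0: callee-saved, written=True
r2: callee-saved, written=True
r4: caller-saved, written=True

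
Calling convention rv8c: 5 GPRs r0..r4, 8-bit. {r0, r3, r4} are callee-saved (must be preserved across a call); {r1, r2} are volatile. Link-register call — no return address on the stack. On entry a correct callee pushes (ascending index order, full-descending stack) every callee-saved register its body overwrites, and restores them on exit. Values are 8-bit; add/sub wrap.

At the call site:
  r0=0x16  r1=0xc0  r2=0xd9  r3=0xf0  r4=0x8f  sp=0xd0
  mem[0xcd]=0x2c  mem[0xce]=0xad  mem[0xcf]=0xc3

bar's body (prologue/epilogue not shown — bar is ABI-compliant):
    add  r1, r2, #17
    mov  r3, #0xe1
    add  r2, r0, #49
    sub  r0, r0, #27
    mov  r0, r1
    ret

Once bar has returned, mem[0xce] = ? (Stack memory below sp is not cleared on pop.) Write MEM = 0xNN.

MEM = 0xf0

prologue: push r0 -> mem[0xcf]=0x16, sp=0xcf
prologue: push r3 -> mem[0xce]=0xf0, sp=0xce
body[0] add  r1, r2, #17 -> r1=0xea
body[1] mov  r3, #0xe1 -> r3=0xe1
body[2] add  r2, r0, #49 -> r2=0x47
body[3] sub  r0, r0, #27 -> r0=0xfb
body[4] mov  r0, r1 -> r0=0xea
epilogue: pop r3=0xf0, sp=0xcf
epilogue: pop r0=0x16, sp=0xd0
prologue pushed ['r0', 'r3'] at ['0xcf', '0xce']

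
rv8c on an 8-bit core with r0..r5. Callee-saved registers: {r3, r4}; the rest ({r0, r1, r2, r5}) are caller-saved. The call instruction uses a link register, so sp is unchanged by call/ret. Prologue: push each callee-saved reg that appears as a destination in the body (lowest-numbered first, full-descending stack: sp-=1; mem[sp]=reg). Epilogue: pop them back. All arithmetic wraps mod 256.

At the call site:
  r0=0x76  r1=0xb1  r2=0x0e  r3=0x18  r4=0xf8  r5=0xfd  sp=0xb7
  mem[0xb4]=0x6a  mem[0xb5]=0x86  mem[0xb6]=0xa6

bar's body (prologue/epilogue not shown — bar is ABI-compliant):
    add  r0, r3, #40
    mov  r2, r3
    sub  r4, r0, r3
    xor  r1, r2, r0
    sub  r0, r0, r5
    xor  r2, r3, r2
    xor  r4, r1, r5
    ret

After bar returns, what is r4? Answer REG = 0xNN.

REG = 0xf8

prologue: push r4 -> mem[0xb6]=0xf8, sp=0xb6
body[0] add  r0, r3, #40 -> r0=0x40
body[1] mov  r2, r3 -> r2=0x18
body[2] sub  r4, r0, r3 -> r4=0x28
body[3] xor  r1, r2, r0 -> r1=0x58
body[4] sub  r0, r0, r5 -> r0=0x43
body[5] xor  r2, r3, r2 -> r2=0x00
body[6] xor  r4, r1, r5 -> r4=0xa5
epilogue: pop r4=0xf8, sp=0xb7
r4 is callee-saved -> restored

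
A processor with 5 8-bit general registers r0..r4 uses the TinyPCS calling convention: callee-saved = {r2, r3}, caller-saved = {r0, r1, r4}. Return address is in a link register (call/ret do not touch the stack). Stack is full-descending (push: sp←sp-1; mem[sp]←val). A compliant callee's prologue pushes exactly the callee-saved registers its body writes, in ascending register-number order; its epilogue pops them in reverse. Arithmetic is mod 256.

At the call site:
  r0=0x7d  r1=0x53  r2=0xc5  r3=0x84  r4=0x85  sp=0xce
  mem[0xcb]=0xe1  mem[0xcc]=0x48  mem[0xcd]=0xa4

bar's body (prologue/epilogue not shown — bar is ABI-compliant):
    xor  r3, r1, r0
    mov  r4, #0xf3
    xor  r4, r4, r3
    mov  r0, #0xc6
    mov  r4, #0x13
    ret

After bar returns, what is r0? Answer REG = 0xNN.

REG = 0xc6

prologue: push r3 → mem[0xcd]=0x84, sp=0xcd
body[0] xor  r3, r1, r0 → r3=0x2e
body[1] mov  r4, #0xf3 → r4=0xf3
body[2] xor  r4, r4, r3 → r4=0xdd
body[3] mov  r0, #0xc6 → r0=0xc6
body[4] mov  r4, #0x13 → r4=0x13
epilogue: pop r3=0x84, sp=0xce
r0 is caller-saved → body value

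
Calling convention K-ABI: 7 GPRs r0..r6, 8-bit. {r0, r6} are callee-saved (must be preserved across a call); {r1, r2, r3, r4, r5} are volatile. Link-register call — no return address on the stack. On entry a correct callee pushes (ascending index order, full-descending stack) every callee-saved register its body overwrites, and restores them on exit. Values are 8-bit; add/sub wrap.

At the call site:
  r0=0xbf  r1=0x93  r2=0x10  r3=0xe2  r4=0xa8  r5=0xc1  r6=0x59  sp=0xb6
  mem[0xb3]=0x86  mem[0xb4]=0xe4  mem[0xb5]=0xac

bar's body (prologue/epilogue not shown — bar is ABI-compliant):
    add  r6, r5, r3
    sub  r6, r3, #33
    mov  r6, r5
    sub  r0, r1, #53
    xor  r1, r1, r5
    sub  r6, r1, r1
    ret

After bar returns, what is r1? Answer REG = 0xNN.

prologue: push r0 → mem[0xb5]=0xbf, sp=0xb5
prologue: push r6 → mem[0xb4]=0x59, sp=0xb4
body[0] add  r6, r5, r3 → r6=0xa3
body[1] sub  r6, r3, #33 → r6=0xc1
body[2] mov  r6, r5 → r6=0xc1
body[3] sub  r0, r1, #53 → r0=0x5e
body[4] xor  r1, r1, r5 → r1=0x52
body[5] sub  r6, r1, r1 → r6=0x00
epilogue: pop r6=0x59, sp=0xb5
epilogue: pop r0=0xbf, sp=0xb6
r1 is caller-saved → body value

REG = 0x52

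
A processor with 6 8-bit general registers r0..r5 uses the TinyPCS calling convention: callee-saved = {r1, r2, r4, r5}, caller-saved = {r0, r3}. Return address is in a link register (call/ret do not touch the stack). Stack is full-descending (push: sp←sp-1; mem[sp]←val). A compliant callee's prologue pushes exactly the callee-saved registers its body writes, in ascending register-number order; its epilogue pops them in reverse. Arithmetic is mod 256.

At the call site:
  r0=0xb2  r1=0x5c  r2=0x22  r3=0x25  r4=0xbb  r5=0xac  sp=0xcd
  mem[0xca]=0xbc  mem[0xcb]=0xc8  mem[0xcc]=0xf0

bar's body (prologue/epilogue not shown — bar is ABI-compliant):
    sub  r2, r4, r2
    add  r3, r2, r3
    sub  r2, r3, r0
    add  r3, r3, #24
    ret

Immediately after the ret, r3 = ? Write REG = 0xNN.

prologue: push r2 → mem[0xcc]=0x22, sp=0xcc
body[0] sub  r2, r4, r2 → r2=0x99
body[1] add  r3, r2, r3 → r3=0xbe
body[2] sub  r2, r3, r0 → r2=0x0c
body[3] add  r3, r3, #24 → r3=0xd6
epilogue: pop r2=0x22, sp=0xcd
r3 is caller-saved → body value

REG = 0xd6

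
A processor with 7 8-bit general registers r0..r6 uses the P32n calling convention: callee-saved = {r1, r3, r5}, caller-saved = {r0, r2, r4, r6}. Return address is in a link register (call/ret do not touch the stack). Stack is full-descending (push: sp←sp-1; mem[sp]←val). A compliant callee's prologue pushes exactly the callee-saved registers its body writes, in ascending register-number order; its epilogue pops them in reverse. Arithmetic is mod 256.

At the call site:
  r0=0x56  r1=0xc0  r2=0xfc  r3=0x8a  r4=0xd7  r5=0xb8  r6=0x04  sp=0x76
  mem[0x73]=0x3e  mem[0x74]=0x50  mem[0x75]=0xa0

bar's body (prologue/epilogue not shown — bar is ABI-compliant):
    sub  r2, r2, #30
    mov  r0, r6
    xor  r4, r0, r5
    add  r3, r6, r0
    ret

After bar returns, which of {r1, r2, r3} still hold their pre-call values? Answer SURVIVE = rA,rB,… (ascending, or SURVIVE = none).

prologue: push r3 -> mem[0x75]=0x8a, sp=0x75
body[0] sub  r2, r2, #30 -> r2=0xde
body[1] mov  r0, r6 -> r0=0x04
body[2] xor  r4, r0, r5 -> r4=0xbc
body[3] add  r3, r6, r0 -> r3=0x08
epilogue: pop r3=0x8a, sp=0x76
r1: callee-saved, written=False
r2: caller-saved, written=True
r3: callee-saved, written=True

SURVIVE = r1,r3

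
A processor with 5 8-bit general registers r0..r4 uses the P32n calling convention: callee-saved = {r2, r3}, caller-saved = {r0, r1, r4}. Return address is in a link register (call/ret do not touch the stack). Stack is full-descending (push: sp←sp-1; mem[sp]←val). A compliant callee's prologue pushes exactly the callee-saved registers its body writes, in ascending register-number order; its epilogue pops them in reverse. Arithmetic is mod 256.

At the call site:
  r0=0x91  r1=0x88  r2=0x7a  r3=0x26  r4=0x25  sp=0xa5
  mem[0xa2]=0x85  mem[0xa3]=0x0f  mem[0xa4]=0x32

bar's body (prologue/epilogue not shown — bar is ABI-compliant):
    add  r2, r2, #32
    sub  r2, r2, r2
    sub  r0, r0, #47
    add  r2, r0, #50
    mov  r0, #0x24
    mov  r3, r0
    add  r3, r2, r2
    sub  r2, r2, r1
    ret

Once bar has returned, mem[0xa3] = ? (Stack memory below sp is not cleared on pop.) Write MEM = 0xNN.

MEM = 0x26

prologue: push r2 → mem[0xa4]=0x7a, sp=0xa4
prologue: push r3 → mem[0xa3]=0x26, sp=0xa3
body[0] add  r2, r2, #32 → r2=0x9a
body[1] sub  r2, r2, r2 → r2=0x00
body[2] sub  r0, r0, #47 → r0=0x62
body[3] add  r2, r0, #50 → r2=0x94
body[4] mov  r0, #0x24 → r0=0x24
body[5] mov  r3, r0 → r3=0x24
body[6] add  r3, r2, r2 → r3=0x28
body[7] sub  r2, r2, r1 → r2=0x0c
epilogue: pop r3=0x26, sp=0xa4
epilogue: pop r2=0x7a, sp=0xa5
prologue pushed ['r2', 'r3'] at ['0xa4', '0xa3']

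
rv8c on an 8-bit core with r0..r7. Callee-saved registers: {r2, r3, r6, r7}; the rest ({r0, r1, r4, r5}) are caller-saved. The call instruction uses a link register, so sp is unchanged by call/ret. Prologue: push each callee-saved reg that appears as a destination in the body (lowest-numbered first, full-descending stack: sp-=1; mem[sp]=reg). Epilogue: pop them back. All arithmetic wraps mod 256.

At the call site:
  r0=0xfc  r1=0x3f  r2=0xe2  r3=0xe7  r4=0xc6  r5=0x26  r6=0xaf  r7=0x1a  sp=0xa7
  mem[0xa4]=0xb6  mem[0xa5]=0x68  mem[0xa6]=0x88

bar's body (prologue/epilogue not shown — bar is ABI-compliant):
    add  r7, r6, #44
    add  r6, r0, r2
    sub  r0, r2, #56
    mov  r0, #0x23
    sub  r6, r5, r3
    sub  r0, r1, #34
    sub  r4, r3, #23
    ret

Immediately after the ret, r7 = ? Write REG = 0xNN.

prologue: push r6 -> mem[0xa6]=0xaf, sp=0xa6
prologue: push r7 -> mem[0xa5]=0x1a, sp=0xa5
body[0] add  r7, r6, #44 -> r7=0xdb
body[1] add  r6, r0, r2 -> r6=0xde
body[2] sub  r0, r2, #56 -> r0=0xaa
body[3] mov  r0, #0x23 -> r0=0x23
body[4] sub  r6, r5, r3 -> r6=0x3f
body[5] sub  r0, r1, #34 -> r0=0x1d
body[6] sub  r4, r3, #23 -> r4=0xd0
epilogue: pop r7=0x1a, sp=0xa6
epilogue: pop r6=0xaf, sp=0xa7
r7 is callee-saved -> restored

REG = 0x1a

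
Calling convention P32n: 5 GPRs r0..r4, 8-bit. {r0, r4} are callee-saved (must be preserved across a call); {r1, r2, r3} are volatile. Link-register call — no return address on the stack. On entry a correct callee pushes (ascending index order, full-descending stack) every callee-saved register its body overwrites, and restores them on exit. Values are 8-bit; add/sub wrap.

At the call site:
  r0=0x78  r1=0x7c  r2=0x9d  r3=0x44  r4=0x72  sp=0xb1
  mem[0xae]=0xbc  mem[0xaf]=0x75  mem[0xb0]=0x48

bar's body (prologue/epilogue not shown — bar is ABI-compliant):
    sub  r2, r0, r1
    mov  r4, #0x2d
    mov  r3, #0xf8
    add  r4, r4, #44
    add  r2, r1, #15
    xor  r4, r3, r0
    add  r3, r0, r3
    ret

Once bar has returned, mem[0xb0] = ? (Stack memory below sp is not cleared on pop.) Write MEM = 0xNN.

MEM = 0x72

prologue: push r4 -> mem[0xb0]=0x72, sp=0xb0
body[0] sub  r2, r0, r1 -> r2=0xfc
body[1] mov  r4, #0x2d -> r4=0x2d
body[2] mov  r3, #0xf8 -> r3=0xf8
body[3] add  r4, r4, #44 -> r4=0x59
body[4] add  r2, r1, #15 -> r2=0x8b
body[5] xor  r4, r3, r0 -> r4=0x80
body[6] add  r3, r0, r3 -> r3=0x70
epilogue: pop r4=0x72, sp=0xb1
prologue pushed ['r4'] at ['0xb0']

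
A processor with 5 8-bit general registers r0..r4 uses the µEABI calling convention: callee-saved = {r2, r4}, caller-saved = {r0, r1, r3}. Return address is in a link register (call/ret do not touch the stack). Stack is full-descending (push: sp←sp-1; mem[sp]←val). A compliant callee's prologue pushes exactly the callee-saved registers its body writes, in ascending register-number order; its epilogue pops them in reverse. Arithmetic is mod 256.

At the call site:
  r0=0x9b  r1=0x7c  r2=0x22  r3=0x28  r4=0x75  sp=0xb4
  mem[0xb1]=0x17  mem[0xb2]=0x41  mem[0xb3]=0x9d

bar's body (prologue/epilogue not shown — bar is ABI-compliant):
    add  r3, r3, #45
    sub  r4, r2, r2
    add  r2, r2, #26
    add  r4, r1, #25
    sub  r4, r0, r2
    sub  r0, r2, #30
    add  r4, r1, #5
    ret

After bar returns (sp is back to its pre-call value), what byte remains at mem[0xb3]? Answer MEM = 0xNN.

MEM = 0x22

prologue: push r2 → mem[0xb3]=0x22, sp=0xb3
prologue: push r4 → mem[0xb2]=0x75, sp=0xb2
body[0] add  r3, r3, #45 → r3=0x55
body[1] sub  r4, r2, r2 → r4=0x00
body[2] add  r2, r2, #26 → r2=0x3c
body[3] add  r4, r1, #25 → r4=0x95
body[4] sub  r4, r0, r2 → r4=0x5f
body[5] sub  r0, r2, #30 → r0=0x1e
body[6] add  r4, r1, #5 → r4=0x81
epilogue: pop r4=0x75, sp=0xb3
epilogue: pop r2=0x22, sp=0xb4
prologue pushed ['r2', 'r4'] at ['0xb3', '0xb2']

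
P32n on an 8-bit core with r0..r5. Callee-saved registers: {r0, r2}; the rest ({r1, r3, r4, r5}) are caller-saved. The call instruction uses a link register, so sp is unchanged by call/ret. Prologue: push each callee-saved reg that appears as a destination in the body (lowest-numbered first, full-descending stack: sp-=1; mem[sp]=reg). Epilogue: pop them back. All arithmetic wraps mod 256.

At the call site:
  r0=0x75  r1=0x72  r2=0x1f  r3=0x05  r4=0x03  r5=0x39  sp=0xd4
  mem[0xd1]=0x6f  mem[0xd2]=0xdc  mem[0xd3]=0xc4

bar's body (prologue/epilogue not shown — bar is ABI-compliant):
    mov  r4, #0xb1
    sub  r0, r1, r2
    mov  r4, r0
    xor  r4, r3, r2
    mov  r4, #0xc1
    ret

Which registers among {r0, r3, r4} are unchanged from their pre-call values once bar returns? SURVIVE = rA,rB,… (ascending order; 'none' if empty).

prologue: push r0 → mem[0xd3]=0x75, sp=0xd3
body[0] mov  r4, #0xb1 → r4=0xb1
body[1] sub  r0, r1, r2 → r0=0x53
body[2] mov  r4, r0 → r4=0x53
body[3] xor  r4, r3, r2 → r4=0x1a
body[4] mov  r4, #0xc1 → r4=0xc1
epilogue: pop r0=0x75, sp=0xd4
r0: callee-saved, written=True
r3: caller-saved, written=False
r4: caller-saved, written=True

SURVIVE = r0,r3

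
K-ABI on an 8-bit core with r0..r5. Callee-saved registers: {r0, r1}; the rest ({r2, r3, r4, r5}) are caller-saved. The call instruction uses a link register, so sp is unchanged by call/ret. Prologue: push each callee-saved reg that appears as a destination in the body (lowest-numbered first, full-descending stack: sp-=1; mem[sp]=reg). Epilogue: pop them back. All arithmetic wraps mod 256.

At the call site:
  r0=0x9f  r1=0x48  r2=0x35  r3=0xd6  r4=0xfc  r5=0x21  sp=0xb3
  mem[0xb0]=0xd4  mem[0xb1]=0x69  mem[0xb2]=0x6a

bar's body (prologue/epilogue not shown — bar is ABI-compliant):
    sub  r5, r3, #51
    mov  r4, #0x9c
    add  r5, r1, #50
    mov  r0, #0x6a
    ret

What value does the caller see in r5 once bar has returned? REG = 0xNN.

REG = 0x7a

prologue: push r0 → mem[0xb2]=0x9f, sp=0xb2
body[0] sub  r5, r3, #51 → r5=0xa3
body[1] mov  r4, #0x9c → r4=0x9c
body[2] add  r5, r1, #50 → r5=0x7a
body[3] mov  r0, #0x6a → r0=0x6a
epilogue: pop r0=0x9f, sp=0xb3
r5 is caller-saved → body value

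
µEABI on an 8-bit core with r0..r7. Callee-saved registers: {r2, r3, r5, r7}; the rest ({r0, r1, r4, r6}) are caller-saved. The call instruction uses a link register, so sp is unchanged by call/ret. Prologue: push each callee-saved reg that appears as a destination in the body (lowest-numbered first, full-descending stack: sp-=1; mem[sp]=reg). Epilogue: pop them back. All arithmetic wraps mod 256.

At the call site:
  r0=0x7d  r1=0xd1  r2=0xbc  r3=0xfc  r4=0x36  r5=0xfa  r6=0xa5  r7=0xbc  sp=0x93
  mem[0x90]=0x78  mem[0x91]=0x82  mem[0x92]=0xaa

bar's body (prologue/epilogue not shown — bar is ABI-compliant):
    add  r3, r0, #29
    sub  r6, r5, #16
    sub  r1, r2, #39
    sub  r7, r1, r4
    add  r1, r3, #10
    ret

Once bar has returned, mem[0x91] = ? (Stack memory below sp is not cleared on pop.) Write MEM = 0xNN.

prologue: push r3 -> mem[0x92]=0xfc, sp=0x92
prologue: push r7 -> mem[0x91]=0xbc, sp=0x91
body[0] add  r3, r0, #29 -> r3=0x9a
body[1] sub  r6, r5, #16 -> r6=0xea
body[2] sub  r1, r2, #39 -> r1=0x95
body[3] sub  r7, r1, r4 -> r7=0x5f
body[4] add  r1, r3, #10 -> r1=0xa4
epilogue: pop r7=0xbc, sp=0x92
epilogue: pop r3=0xfc, sp=0x93
prologue pushed ['r3', 'r7'] at ['0x92', '0x91']

MEM = 0xbc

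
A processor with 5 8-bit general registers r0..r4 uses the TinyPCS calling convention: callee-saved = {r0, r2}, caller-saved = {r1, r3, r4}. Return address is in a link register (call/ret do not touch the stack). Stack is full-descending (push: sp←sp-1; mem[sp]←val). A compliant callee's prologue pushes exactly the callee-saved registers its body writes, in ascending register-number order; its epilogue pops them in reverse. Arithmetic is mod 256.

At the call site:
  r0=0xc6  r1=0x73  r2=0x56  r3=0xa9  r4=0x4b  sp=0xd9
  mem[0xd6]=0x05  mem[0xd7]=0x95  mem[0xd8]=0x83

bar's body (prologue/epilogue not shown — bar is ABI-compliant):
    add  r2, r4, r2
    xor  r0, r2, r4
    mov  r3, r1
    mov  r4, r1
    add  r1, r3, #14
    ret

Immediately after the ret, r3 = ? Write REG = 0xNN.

REG = 0x73

prologue: push r0 -> mem[0xd8]=0xc6, sp=0xd8
prologue: push r2 -> mem[0xd7]=0x56, sp=0xd7
body[0] add  r2, r4, r2 -> r2=0xa1
body[1] xor  r0, r2, r4 -> r0=0xea
body[2] mov  r3, r1 -> r3=0x73
body[3] mov  r4, r1 -> r4=0x73
body[4] add  r1, r3, #14 -> r1=0x81
epilogue: pop r2=0x56, sp=0xd8
epilogue: pop r0=0xc6, sp=0xd9
r3 is caller-saved -> body value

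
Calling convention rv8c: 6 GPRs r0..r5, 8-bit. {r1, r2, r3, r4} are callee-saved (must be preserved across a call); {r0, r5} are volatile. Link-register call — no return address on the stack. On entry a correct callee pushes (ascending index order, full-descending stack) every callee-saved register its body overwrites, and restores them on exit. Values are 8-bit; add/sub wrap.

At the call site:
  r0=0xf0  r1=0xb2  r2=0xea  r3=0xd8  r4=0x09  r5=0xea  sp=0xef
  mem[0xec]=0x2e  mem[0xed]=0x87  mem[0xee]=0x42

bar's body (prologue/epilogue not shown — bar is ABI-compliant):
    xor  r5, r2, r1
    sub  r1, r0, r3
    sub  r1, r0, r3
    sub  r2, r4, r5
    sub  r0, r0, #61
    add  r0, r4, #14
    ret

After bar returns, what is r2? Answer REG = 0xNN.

REG = 0xea

prologue: push r1 → mem[0xee]=0xb2, sp=0xee
prologue: push r2 → mem[0xed]=0xea, sp=0xed
body[0] xor  r5, r2, r1 → r5=0x58
body[1] sub  r1, r0, r3 → r1=0x18
body[2] sub  r1, r0, r3 → r1=0x18
body[3] sub  r2, r4, r5 → r2=0xb1
body[4] sub  r0, r0, #61 → r0=0xb3
body[5] add  r0, r4, #14 → r0=0x17
epilogue: pop r2=0xea, sp=0xee
epilogue: pop r1=0xb2, sp=0xef
r2 is callee-saved → restored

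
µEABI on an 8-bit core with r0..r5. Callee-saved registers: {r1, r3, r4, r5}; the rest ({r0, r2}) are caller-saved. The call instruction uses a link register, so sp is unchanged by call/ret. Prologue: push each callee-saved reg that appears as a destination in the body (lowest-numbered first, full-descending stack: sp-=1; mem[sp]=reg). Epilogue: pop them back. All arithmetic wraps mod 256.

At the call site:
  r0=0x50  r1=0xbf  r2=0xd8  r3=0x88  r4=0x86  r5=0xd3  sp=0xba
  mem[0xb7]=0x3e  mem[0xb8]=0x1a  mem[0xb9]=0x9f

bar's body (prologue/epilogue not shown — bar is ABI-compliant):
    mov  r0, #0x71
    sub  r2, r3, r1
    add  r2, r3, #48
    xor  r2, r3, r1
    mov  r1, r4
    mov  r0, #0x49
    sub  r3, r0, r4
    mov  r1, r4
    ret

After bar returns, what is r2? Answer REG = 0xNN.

REG = 0x37

prologue: push r1 -> mem[0xb9]=0xbf, sp=0xb9
prologue: push r3 -> mem[0xb8]=0x88, sp=0xb8
body[0] mov  r0, #0x71 -> r0=0x71
body[1] sub  r2, r3, r1 -> r2=0xc9
body[2] add  r2, r3, #48 -> r2=0xb8
body[3] xor  r2, r3, r1 -> r2=0x37
body[4] mov  r1, r4 -> r1=0x86
body[5] mov  r0, #0x49 -> r0=0x49
body[6] sub  r3, r0, r4 -> r3=0xc3
body[7] mov  r1, r4 -> r1=0x86
epilogue: pop r3=0x88, sp=0xb9
epilogue: pop r1=0xbf, sp=0xba
r2 is caller-saved -> body value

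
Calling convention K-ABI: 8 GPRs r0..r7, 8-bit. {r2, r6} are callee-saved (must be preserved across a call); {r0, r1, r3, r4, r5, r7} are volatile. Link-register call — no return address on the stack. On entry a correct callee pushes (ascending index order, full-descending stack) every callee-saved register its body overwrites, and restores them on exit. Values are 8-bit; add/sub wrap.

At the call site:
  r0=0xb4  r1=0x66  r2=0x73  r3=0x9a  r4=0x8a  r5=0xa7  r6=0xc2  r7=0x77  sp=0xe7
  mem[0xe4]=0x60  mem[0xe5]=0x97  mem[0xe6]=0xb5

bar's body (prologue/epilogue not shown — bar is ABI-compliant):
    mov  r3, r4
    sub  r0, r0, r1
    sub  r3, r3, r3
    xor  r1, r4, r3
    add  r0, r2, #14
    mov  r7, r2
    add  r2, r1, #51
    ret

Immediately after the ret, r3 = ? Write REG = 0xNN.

REG = 0x00

prologue: push r2 -> mem[0xe6]=0x73, sp=0xe6
body[0] mov  r3, r4 -> r3=0x8a
body[1] sub  r0, r0, r1 -> r0=0x4e
body[2] sub  r3, r3, r3 -> r3=0x00
body[3] xor  r1, r4, r3 -> r1=0x8a
body[4] add  r0, r2, #14 -> r0=0x81
body[5] mov  r7, r2 -> r7=0x73
body[6] add  r2, r1, #51 -> r2=0xbd
epilogue: pop r2=0x73, sp=0xe7
r3 is caller-saved -> body value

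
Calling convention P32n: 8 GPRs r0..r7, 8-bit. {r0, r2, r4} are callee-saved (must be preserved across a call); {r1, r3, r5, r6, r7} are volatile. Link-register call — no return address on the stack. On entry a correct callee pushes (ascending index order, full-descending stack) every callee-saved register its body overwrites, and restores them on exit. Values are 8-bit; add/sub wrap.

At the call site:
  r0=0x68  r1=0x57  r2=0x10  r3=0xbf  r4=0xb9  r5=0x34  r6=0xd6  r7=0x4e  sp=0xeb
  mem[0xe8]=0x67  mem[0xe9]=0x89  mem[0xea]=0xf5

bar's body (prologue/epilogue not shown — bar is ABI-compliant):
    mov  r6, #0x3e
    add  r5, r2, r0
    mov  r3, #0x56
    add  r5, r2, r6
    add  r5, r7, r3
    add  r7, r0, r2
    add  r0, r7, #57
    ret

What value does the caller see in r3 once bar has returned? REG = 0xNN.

prologue: push r0 → mem[0xea]=0x68, sp=0xea
body[0] mov  r6, #0x3e → r6=0x3e
body[1] add  r5, r2, r0 → r5=0x78
body[2] mov  r3, #0x56 → r3=0x56
body[3] add  r5, r2, r6 → r5=0x4e
body[4] add  r5, r7, r3 → r5=0xa4
body[5] add  r7, r0, r2 → r7=0x78
body[6] add  r0, r7, #57 → r0=0xb1
epilogue: pop r0=0x68, sp=0xeb
r3 is caller-saved → body value

REG = 0x56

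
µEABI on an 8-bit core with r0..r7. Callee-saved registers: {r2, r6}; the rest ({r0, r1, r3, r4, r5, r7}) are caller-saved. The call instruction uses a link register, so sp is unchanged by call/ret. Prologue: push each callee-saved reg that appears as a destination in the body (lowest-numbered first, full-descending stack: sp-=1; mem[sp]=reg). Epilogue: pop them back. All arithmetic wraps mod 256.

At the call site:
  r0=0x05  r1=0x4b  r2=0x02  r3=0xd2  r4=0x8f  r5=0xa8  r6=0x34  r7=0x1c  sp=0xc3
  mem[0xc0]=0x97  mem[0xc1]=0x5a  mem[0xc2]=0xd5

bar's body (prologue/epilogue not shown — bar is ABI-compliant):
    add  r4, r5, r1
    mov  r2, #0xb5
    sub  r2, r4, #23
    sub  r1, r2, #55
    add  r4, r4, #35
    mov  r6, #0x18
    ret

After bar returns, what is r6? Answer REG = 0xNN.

prologue: push r2 -> mem[0xc2]=0x02, sp=0xc2
prologue: push r6 -> mem[0xc1]=0x34, sp=0xc1
body[0] add  r4, r5, r1 -> r4=0xf3
body[1] mov  r2, #0xb5 -> r2=0xb5
body[2] sub  r2, r4, #23 -> r2=0xdc
body[3] sub  r1, r2, #55 -> r1=0xa5
body[4] add  r4, r4, #35 -> r4=0x16
body[5] mov  r6, #0x18 -> r6=0x18
epilogue: pop r6=0x34, sp=0xc2
epilogue: pop r2=0x02, sp=0xc3
r6 is callee-saved -> restored

REG = 0x34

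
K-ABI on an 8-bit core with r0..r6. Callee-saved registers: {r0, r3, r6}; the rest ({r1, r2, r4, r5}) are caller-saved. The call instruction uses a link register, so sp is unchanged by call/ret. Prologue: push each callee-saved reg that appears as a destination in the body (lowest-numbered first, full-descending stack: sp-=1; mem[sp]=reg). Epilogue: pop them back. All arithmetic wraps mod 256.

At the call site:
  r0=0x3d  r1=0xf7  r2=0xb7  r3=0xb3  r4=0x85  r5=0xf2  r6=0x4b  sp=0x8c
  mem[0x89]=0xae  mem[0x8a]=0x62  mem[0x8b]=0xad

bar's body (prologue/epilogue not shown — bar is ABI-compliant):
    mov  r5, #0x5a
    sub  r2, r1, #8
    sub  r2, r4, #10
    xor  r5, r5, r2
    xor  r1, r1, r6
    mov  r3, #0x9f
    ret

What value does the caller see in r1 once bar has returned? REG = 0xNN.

prologue: push r3 → mem[0x8b]=0xb3, sp=0x8b
body[0] mov  r5, #0x5a → r5=0x5a
body[1] sub  r2, r1, #8 → r2=0xef
body[2] sub  r2, r4, #10 → r2=0x7b
body[3] xor  r5, r5, r2 → r5=0x21
body[4] xor  r1, r1, r6 → r1=0xbc
body[5] mov  r3, #0x9f → r3=0x9f
epilogue: pop r3=0xb3, sp=0x8c
r1 is caller-saved → body value

REG = 0xbc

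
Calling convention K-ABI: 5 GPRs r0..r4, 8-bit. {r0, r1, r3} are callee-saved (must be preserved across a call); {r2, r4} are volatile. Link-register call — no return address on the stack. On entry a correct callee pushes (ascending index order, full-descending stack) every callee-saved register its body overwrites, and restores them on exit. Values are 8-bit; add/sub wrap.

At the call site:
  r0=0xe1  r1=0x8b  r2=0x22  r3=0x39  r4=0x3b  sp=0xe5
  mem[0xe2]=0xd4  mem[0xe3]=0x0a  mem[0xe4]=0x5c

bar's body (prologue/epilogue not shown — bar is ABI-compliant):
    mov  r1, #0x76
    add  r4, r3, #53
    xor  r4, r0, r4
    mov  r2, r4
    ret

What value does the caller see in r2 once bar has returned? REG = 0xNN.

REG = 0x8f

prologue: push r1 → mem[0xe4]=0x8b, sp=0xe4
body[0] mov  r1, #0x76 → r1=0x76
body[1] add  r4, r3, #53 → r4=0x6e
body[2] xor  r4, r0, r4 → r4=0x8f
body[3] mov  r2, r4 → r2=0x8f
epilogue: pop r1=0x8b, sp=0xe5
r2 is caller-saved → body value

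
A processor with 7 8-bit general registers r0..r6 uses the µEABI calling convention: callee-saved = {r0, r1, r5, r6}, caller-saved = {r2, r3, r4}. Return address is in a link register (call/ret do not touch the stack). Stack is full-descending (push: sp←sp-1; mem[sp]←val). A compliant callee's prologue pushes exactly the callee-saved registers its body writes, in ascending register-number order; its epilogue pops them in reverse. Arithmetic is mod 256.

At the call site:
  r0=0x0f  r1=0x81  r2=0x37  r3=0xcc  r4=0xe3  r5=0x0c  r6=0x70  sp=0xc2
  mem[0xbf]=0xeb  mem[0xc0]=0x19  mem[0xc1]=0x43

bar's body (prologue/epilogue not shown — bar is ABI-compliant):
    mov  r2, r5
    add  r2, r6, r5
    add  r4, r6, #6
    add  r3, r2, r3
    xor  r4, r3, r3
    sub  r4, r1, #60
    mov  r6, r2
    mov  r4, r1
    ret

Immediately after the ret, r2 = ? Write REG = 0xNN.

REG = 0x7c

prologue: push r6 → mem[0xc1]=0x70, sp=0xc1
body[0] mov  r2, r5 → r2=0x0c
body[1] add  r2, r6, r5 → r2=0x7c
body[2] add  r4, r6, #6 → r4=0x76
body[3] add  r3, r2, r3 → r3=0x48
body[4] xor  r4, r3, r3 → r4=0x00
body[5] sub  r4, r1, #60 → r4=0x45
body[6] mov  r6, r2 → r6=0x7c
body[7] mov  r4, r1 → r4=0x81
epilogue: pop r6=0x70, sp=0xc2
r2 is caller-saved → body value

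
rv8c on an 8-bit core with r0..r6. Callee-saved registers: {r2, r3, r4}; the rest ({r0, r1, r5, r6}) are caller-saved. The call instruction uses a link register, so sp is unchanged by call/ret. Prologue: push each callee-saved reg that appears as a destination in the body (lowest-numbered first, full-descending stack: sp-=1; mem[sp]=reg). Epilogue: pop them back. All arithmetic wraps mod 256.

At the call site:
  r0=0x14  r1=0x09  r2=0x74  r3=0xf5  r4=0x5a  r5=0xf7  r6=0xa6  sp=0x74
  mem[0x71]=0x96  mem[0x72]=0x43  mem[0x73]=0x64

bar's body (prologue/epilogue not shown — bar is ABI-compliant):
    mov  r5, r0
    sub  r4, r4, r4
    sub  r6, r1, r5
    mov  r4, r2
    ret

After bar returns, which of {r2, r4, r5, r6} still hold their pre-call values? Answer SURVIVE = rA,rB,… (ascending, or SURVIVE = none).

SURVIVE = r2,r4

prologue: push r4 -> mem[0x73]=0x5a, sp=0x73
body[0] mov  r5, r0 -> r5=0x14
body[1] sub  r4, r4, r4 -> r4=0x00
body[2] sub  r6, r1, r5 -> r6=0xf5
body[3] mov  r4, r2 -> r4=0x74
epilogue: pop r4=0x5a, sp=0x74
r2: callee-saved, written=False
r4: callee-saved, written=True
r5: caller-saved, written=True
r6: caller-saved, written=True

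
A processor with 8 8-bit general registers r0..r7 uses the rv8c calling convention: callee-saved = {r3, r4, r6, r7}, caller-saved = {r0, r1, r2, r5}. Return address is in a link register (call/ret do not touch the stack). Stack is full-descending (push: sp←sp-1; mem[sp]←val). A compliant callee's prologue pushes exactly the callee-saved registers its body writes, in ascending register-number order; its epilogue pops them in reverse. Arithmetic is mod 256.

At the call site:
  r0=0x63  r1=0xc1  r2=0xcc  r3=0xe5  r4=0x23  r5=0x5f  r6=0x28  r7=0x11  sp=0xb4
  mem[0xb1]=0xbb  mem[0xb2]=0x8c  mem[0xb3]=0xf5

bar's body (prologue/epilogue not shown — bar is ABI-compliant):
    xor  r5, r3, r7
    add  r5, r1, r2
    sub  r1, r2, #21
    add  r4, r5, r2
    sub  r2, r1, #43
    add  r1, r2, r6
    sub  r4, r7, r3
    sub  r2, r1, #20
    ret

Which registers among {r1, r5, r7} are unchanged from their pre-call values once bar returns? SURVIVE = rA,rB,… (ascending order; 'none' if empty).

prologue: push r4 -> mem[0xb3]=0x23, sp=0xb3
body[0] xor  r5, r3, r7 -> r5=0xf4
body[1] add  r5, r1, r2 -> r5=0x8d
body[2] sub  r1, r2, #21 -> r1=0xb7
body[3] add  r4, r5, r2 -> r4=0x59
body[4] sub  r2, r1, #43 -> r2=0x8c
body[5] add  r1, r2, r6 -> r1=0xb4
body[6] sub  r4, r7, r3 -> r4=0x2c
body[7] sub  r2, r1, #20 -> r2=0xa0
epilogue: pop r4=0x23, sp=0xb4
r1: caller-saved, written=True
r5: caller-saved, written=True
r7: callee-saved, written=False

SURVIVE = r7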